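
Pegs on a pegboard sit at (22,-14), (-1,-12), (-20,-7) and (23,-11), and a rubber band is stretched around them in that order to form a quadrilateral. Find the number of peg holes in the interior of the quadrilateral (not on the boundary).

Using the shoelace formula, 2A = |[22·(-12) − (-1)·(-14)] + [(-1)·(-7) − (-20)·(-12)] + [(-20)·(-11) − 23·(-7)] + [23·(-14) − 22·(-11)]| = 210, so the area is 105.
Summing gcd(|Δx|,|Δy|) over the edges gives the boundary count: gcd(23,2) + gcd(19,5) + gcd(43,4) + gcd(1,3) = 1+1+1+1 = 4.
Pick's theorem gives I = A − B/2 + 1 = 105 − 4/2 + 1 = 104.

104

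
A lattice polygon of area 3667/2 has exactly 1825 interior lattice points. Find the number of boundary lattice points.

Pick's theorem gives A = I + B/2 − 1, so B = 2(A − I + 1) = 2(3667/2 − 1825 + 1) = 19.

19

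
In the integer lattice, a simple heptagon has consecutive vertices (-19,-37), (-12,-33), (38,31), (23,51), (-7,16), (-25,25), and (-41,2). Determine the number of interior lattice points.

2874

By the shoelace formula, twice the signed area is |[(-19)·(-33) − (-12)·(-37)] + [(-12)·31 − 38·(-33)] + [38·51 − 23·31] + [23·16 − (-7)·51] + [(-7)·25 − (-25)·16] + [(-25)·2 − (-41)·25] + [(-41)·(-37) − (-19)·2]| = 5770, so the area is 2885.
Along each edge there are gcd(|Δx|,|Δy|)+1 lattice points, so counting each shared vertex once the boundary has gcd(7,4) + gcd(50,64) + gcd(15,20) + gcd(30,35) + gcd(18,9) + gcd(16,23) + gcd(22,39) = 1+2+5+5+9+1+1 = 24.
Pick's theorem gives I = A − B/2 + 1 = 2885 − 24/2 + 1 = 2874.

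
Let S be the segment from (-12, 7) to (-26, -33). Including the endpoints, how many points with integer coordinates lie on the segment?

The number of lattice points on a segment between lattice points is gcd(|Δx|,|Δy|) + 1 = gcd(14,40) + 1 = 2 + 1 = 3.

3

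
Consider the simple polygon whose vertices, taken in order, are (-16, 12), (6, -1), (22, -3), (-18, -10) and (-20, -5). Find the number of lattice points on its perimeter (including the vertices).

6

The number of boundary lattice points is Σ gcd(|Δx|,|Δy|) = gcd(22,13) + gcd(16,2) + gcd(40,7) + gcd(2,5) + gcd(4,17) = 1+2+1+1+1 = 6.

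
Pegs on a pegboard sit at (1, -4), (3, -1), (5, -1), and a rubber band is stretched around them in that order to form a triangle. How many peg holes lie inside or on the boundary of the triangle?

The shoelace formula gives twice the area as |[1·(-1) − 3·(-4)] + [3·(-1) − 5·(-1)] + [5·(-4) − 1·(-1)]| = 6, so the area is 3.
Summing gcd(|Δx|,|Δy|) over the edges gives the boundary count: gcd(2,3) + gcd(2,0) + gcd(4,3) = 1+2+1 = 4.
Pick's theorem gives I = A − B/2 + 1 = 3 − 4/2 + 1 = 2, so the closed region contains I + B = 2 + 4 = 6 lattice points.

6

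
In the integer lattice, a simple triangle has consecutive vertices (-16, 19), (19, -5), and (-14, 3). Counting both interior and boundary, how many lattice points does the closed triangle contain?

By the shoelace formula, twice the signed area is |((-16)·(-5) − 19·19) + (19·3 − (-14)·(-5)) + ((-14)·19 − (-16)·3)| = 512, so the area is 256.
The number of boundary lattice points is Σ gcd(|Δx|,|Δy|) = gcd(35,24) + gcd(33,8) + gcd(2,16) = 1+1+2 = 4.
Pick's theorem gives I = A − B/2 + 1 = 256 − 4/2 + 1 = 255, so the closed region contains I + B = 255 + 4 = 259 lattice points.

259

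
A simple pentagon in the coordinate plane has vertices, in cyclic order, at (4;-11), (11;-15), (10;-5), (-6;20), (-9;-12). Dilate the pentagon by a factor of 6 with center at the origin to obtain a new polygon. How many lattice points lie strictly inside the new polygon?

13036

Using the shoelace formula, 2A = |[4·(-15) − 11·(-11)] + [11·(-5) − 10·(-15)] + [10·20 − (-6)·(-5)] + [(-6)·(-12) − (-9)·20] + [(-9)·(-11) − 4·(-12)]| = 725, so the area is 725/2.
Summing gcd(|Δx|,|Δy|) over the edges gives the boundary count: gcd(7,4) + gcd(1,10) + gcd(16,25) + gcd(3,32) + gcd(13,1) = 1+1+1+1+1 = 5.
Scaling by 6 multiplies the area by 6² = 36 (so the new area is 13050) and multiplies the boundary lattice-point count by 6, giving 30.
By Pick's theorem, the interior count of the dilated polygon is 13050 − 30/2 + 1 = 13036.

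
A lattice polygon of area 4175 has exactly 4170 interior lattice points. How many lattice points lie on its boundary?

12

Pick's theorem gives A = I + B/2 − 1, so B = 2(A − I + 1) = 2(4175 − 4170 + 1) = 12.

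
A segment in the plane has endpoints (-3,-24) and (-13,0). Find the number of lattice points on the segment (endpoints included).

3

The number of lattice points on a segment between lattice points is gcd(|Δx|,|Δy|) + 1 = gcd(10,24) + 1 = 2 + 1 = 3.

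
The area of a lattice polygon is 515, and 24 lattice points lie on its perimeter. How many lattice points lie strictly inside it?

504

Pick's theorem A = I + B/2 − 1 rearranges to I = A − B/2 + 1 = 515 − 24/2 + 1 = 504.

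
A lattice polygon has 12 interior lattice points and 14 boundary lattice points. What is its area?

18

Pick's theorem states A = I + B/2 − 1, so A = 12 + 14/2 − 1 = 18.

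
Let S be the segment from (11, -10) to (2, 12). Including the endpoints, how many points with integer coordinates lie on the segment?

2

The number of lattice points on a segment between lattice points is gcd(|Δx|,|Δy|) + 1 = gcd(9,22) + 1 = 1 + 1 = 2.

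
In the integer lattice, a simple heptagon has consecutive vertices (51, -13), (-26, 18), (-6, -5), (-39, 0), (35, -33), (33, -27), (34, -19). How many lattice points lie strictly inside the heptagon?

By the shoelace formula, twice the signed area is |(51·18 − (-26)·(-13)) + ((-26)·(-5) − (-6)·18) + ((-6)·0 − (-39)·(-5)) + ((-39)·(-33) − 35·0) + (35·(-27) − 33·(-33)) + (33·(-19) − 34·(-27)) + (34·(-13) − 51·(-19))| = 2872, so the area is 1436.
Along each edge there are gcd(|Δx|,|Δy|)+1 lattice points, so counting each shared vertex once the boundary has gcd(77,31) + gcd(20,23) + gcd(33,5) + gcd(74,33) + gcd(2,6) + gcd(1,8) + gcd(17,6) = 1+1+1+1+2+1+1 = 8.
Pick's theorem gives I = A − B/2 + 1 = 1436 − 8/2 + 1 = 1433.

1433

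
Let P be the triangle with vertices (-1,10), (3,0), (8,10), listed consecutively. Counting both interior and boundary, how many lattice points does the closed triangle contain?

By the shoelace formula, twice the signed area is |[(-1)·0 − 3·10] + [3·10 − 8·0] + [8·10 − (-1)·10]| = 90, so the area is 45.
Along each edge there are gcd(|Δx|,|Δy|)+1 lattice points, so counting each shared vertex once the boundary has gcd(4,10) + gcd(5,10) + gcd(9,0) = 2+5+9 = 16.
Pick's theorem gives I = A − B/2 + 1 = 45 − 16/2 + 1 = 38, so the closed region contains I + B = 38 + 16 = 54 lattice points.

54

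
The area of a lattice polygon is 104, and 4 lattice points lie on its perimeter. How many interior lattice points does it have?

103

From Pick's theorem, I = A − B/2 + 1 = 104 − 4/2 + 1 = 103.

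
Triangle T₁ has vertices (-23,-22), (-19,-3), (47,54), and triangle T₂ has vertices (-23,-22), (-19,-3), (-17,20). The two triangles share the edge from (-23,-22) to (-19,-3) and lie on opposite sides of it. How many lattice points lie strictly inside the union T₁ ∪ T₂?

535

The union is the simple quadrilateral with vertices (-23,-22), (47,54), (-19,-3), (-17,20) in order.
The shoelace formula gives twice the area as |[(-23)·54 − 47·(-22)] + [47·(-3) − (-19)·54] + [(-19)·20 − (-17)·(-3)] + [(-17)·(-22) − (-23)·20]| = 1080, so the area is 540.
Along each edge there are gcd(|Δx|,|Δy|)+1 lattice points, so counting each shared vertex once the boundary has gcd(70,76) + gcd(66,57) + gcd(2,23) + gcd(6,42) = 2+3+1+6 = 12.
By Pick's theorem I = A − B/2 + 1 = 540 − 12/2 + 1 = 535.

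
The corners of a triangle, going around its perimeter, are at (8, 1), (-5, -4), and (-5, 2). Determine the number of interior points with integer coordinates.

The shoelace formula gives twice the area as |(8·(-4) − (-5)·1) + ((-5)·2 − (-5)·(-4)) + ((-5)·1 − 8·2)| = 78, so the area is 39.
Along each edge there are gcd(|Δx|,|Δy|)+1 lattice points, so counting each shared vertex once the boundary has gcd(13,5) + gcd(0,6) + gcd(13,1) = 1+6+1 = 8.
Pick's theorem gives I = A − B/2 + 1 = 39 − 8/2 + 1 = 36.

36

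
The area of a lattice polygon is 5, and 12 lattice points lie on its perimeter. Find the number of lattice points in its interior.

From Pick's theorem, I = A − B/2 + 1 = 5 − 12/2 + 1 = 0.

0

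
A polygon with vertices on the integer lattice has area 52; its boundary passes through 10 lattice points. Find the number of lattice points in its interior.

48

From Pick's theorem, I = A − B/2 + 1 = 52 − 10/2 + 1 = 48.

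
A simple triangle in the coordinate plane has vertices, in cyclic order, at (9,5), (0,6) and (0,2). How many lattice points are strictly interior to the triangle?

15

Using the shoelace formula, 2A = |(9·6 − 0·5) + (0·2 − 0·6) + (0·5 − 9·2)| = 36, so the area is 18.
Along each edge there are gcd(|Δx|,|Δy|)+1 lattice points, so counting each shared vertex once the boundary has gcd(9,1) + gcd(0,4) + gcd(9,3) = 1+4+3 = 8.
Pick's theorem gives I = A − B/2 + 1 = 18 − 8/2 + 1 = 15.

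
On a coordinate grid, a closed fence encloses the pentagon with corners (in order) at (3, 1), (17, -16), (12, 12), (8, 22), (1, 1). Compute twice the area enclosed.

By the shoelace formula, twice the signed area is |(3·(-16) − 17·1) + (17·12 − 12·(-16)) + (12·22 − 8·12) + (8·1 − 1·22) + (1·1 − 3·1)| = 483, so the area is 241.5.

483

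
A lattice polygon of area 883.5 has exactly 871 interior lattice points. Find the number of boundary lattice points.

Pick's theorem gives A = I + B/2 − 1, so B = 2(A − I + 1) = 2(883.5 − 871 + 1) = 27.

27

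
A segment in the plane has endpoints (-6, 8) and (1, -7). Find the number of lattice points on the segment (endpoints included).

2

The number of lattice points on a segment between lattice points is gcd(|Δx|,|Δy|) + 1 = gcd(7,15) + 1 = 1 + 1 = 2.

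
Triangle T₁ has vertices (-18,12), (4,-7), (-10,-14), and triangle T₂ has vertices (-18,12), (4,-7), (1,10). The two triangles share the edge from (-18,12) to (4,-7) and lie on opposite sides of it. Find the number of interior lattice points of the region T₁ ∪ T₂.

The union is the simple quadrilateral with vertices (-18,12), (-10,-14), (4,-7), (1,10) in order.
By the shoelace formula, twice the signed area is |((-18)·(-14) − (-10)·12) + ((-10)·(-7) − 4·(-14)) + (4·10 − 1·(-7)) + (1·12 − (-18)·10)| = 737, so the area is 737/2.
The number of boundary lattice points is Σ gcd(|Δx|,|Δy|) = gcd(8,26) + gcd(14,7) + gcd(3,17) + gcd(19,2) = 2+7+1+1 = 11.
By Pick's theorem I = A − B/2 + 1 = 737/2 − 11/2 + 1 = 364.

364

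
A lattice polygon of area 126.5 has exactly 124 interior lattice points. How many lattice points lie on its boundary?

Pick's theorem gives A = I + B/2 − 1, so B = 2(A − I + 1) = 2(126.5 − 124 + 1) = 7.

7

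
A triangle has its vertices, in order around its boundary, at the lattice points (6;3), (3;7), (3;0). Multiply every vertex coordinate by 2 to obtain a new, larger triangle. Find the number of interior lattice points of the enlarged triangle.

The shoelace formula gives twice the area as |(6·7 − 3·3) + (3·0 − 3·7) + (3·3 − 6·0)| = 21, so the area is 21/2.
The number of boundary lattice points is Σ gcd(|Δx|,|Δy|) = gcd(3,4) + gcd(0,7) + gcd(3,3) = 1+7+3 = 11.
Scaling by 2 multiplies the area by 2² = 4 (so the new area is 42) and multiplies the boundary lattice-point count by 2, giving 22.
By Pick's theorem, the interior count of the dilated polygon is 42 − 22/2 + 1 = 32.

32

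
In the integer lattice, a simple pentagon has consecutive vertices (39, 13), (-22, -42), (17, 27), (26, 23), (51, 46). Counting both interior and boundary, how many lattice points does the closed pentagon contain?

The shoelace formula gives twice the area as |(39·(-42) − (-22)·13) + ((-22)·27 − 17·(-42)) + (17·23 − 26·27) + (26·46 − 51·23) + (51·13 − 39·46)| = 2651, so the area is 1325.5.
Summing gcd(|Δx|,|Δy|) over the edges gives the boundary count: gcd(61,55) + gcd(39,69) + gcd(9,4) + gcd(25,23) + gcd(12,33) = 1+3+1+1+3 = 9.
Pick's theorem gives I = A − B/2 + 1 = 1325.5 − 9/2 + 1 = 1322, so the closed region contains I + B = 1322 + 9 = 1331 lattice points.

1331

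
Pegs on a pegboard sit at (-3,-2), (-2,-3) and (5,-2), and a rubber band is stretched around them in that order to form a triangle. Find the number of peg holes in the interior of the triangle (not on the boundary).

0

By the shoelace formula, twice the signed area is |((-3)·(-3) − (-2)·(-2)) + ((-2)·(-2) − 5·(-3)) + (5·(-2) − (-3)·(-2))| = 8, so the area is 4.
Summing gcd(|Δx|,|Δy|) over the edges gives the boundary count: gcd(1,1) + gcd(7,1) + gcd(8,0) = 1+1+8 = 10.
By Pick's theorem A = I + B/2 − 1, so I = 4 − 10/2 + 1 = 0.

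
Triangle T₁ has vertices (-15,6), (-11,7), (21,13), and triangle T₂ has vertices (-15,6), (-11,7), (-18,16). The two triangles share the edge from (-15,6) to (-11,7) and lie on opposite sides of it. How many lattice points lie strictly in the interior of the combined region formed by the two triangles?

The union is the simple quadrilateral with vertices (-15,6), (21,13), (-11,7), (-18,16) in order.
Using the shoelace formula, 2A = |[(-15)·13 − 21·6] + [21·7 − (-11)·13] + [(-11)·16 − (-18)·7] + [(-18)·6 − (-15)·16]| = 51, so the area is 51/2.
Along each edge there are gcd(|Δx|,|Δy|)+1 lattice points, so counting each shared vertex once the boundary has gcd(36,7) + gcd(32,6) + gcd(7,9) + gcd(3,10) = 1+2+1+1 = 5.
By Pick's theorem I = A − B/2 + 1 = 51/2 − 5/2 + 1 = 24.

24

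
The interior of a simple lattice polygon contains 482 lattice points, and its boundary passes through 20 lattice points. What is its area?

Pick's theorem states A = I + B/2 − 1, so A = 482 + 20/2 − 1 = 491.

491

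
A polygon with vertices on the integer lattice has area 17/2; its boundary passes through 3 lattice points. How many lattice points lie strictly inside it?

8

From Pick's theorem, I = A − B/2 + 1 = 17/2 − 3/2 + 1 = 8.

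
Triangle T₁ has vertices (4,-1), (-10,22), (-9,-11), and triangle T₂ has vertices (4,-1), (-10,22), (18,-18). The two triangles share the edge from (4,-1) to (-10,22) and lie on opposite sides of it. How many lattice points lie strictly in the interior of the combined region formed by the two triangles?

259

The union is the simple quadrilateral with vertices (4,-1), (-9,-11), (-10,22), (18,-18) in order.
Using the shoelace formula, 2A = |[4·(-11) − (-9)·(-1)] + [(-9)·22 − (-10)·(-11)] + [(-10)·(-18) − 18·22] + [18·(-1) − 4·(-18)]| = 523, so the area is 523/2.
The number of boundary lattice points is Σ gcd(|Δx|,|Δy|) = gcd(13,10) + gcd(1,33) + gcd(28,40) + gcd(14,17) = 1+1+4+1 = 7.
By Pick's theorem I = A − B/2 + 1 = 523/2 − 7/2 + 1 = 259.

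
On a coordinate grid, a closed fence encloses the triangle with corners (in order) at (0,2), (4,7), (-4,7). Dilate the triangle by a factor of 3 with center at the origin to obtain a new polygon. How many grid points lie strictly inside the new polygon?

By the shoelace formula, twice the signed area is |(0·7 − 4·2) + (4·7 − (-4)·7) + ((-4)·2 − 0·7)| = 40, so the area is 20.
Summing gcd(|Δx|,|Δy|) over the edges gives the boundary count: gcd(4,5) + gcd(8,0) + gcd(4,5) = 1+8+1 = 10.
Scaling by 3 multiplies the area by 3² = 9 (so the new area is 180) and multiplies the boundary lattice-point count by 3, giving 30.
By Pick's theorem, the interior count of the dilated polygon is 180 − 30/2 + 1 = 166.

166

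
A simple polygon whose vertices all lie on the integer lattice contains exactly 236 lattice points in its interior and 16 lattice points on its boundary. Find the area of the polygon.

243

By Pick's theorem, A = I + B/2 − 1 = 236 + 16/2 − 1 = 243.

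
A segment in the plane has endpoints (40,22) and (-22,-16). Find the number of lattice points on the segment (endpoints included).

The number of lattice points on a segment between lattice points is gcd(|Δx|,|Δy|) + 1 = gcd(62,38) + 1 = 2 + 1 = 3.

3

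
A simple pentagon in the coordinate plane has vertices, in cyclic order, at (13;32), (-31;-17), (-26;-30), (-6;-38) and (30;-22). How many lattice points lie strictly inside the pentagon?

2288

By the shoelace formula, twice the signed area is |[13·(-17) − (-31)·32] + [(-31)·(-30) − (-26)·(-17)] + [(-26)·(-38) − (-6)·(-30)] + [(-6)·(-22) − 30·(-38)] + [30·32 − 13·(-22)]| = 4585, so the area is 2292.5.
Along each edge there are gcd(|Δx|,|Δy|)+1 lattice points, so counting each shared vertex once the boundary has gcd(44,49) + gcd(5,13) + gcd(20,8) + gcd(36,16) + gcd(17,54) = 1+1+4+4+1 = 11.
By Pick's theorem A = I + B/2 − 1, so I = 2292.5 − 11/2 + 1 = 2288.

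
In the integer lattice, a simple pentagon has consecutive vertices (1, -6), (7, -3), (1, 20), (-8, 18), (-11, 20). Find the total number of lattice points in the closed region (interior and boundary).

Using the shoelace formula, 2A = |[1·(-3) − 7·(-6)] + [7·20 − 1·(-3)] + [1·18 − (-8)·20] + [(-8)·20 − (-11)·18] + [(-11)·(-6) − 1·20]| = 444, so the area is 222.
Along each edge there are gcd(|Δx|,|Δy|)+1 lattice points, so counting each shared vertex once the boundary has gcd(6,3) + gcd(6,23) + gcd(9,2) + gcd(3,2) + gcd(12,26) = 3+1+1+1+2 = 8.
Pick's theorem gives I = A − B/2 + 1 = 222 − 8/2 + 1 = 219, so the closed region contains I + B = 219 + 8 = 227 lattice points.

227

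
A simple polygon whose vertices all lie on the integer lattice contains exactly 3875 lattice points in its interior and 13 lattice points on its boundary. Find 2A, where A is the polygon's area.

By Pick's theorem, A = I + B/2 − 1 = 3875 + 13/2 − 1 = 7761/2.
Hence 2A = 7761.

7761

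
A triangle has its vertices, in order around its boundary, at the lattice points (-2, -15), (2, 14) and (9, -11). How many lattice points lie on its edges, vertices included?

Along each edge there are gcd(|Δx|,|Δy|)+1 lattice points, so counting each shared vertex once the boundary has gcd(4,29) + gcd(7,25) + gcd(11,4) = 1+1+1 = 3.

3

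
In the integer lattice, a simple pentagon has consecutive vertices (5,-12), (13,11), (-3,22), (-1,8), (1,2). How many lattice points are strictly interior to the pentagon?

245

By the shoelace formula, twice the signed area is |(5·11 − 13·(-12)) + (13·22 − (-3)·11) + ((-3)·8 − (-1)·22) + ((-1)·2 − 1·8) + (1·(-12) − 5·2)| = 496, so the area is 248.
Summing gcd(|Δx|,|Δy|) over the edges gives the boundary count: gcd(8,23) + gcd(16,11) + gcd(2,14) + gcd(2,6) + gcd(4,14) = 1+1+2+2+2 = 8.
Pick's theorem gives I = A − B/2 + 1 = 248 − 8/2 + 1 = 245.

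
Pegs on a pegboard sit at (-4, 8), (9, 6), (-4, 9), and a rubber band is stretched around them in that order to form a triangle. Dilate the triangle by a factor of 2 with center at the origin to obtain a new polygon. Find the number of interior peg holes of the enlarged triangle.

24

The shoelace formula gives twice the area as |[(-4)·6 − 9·8] + [9·9 − (-4)·6] + [(-4)·8 − (-4)·9]| = 13, so the area is 6.5.
Along each edge there are gcd(|Δx|,|Δy|)+1 lattice points, so counting each shared vertex once the boundary has gcd(13,2) + gcd(13,3) + gcd(0,1) = 1+1+1 = 3.
Scaling by 2 multiplies the area by 2² = 4 (so the new area is 26) and multiplies the boundary lattice-point count by 2, giving 6.
By Pick's theorem, the interior count of the dilated polygon is 26 − 6/2 + 1 = 24.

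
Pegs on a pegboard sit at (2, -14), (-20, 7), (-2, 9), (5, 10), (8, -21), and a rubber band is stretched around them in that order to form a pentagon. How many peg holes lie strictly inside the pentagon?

374

Using the shoelace formula, 2A = |(2·7 − (-20)·(-14)) + ((-20)·9 − (-2)·7) + ((-2)·10 − 5·9) + (5·(-21) − 8·10) + (8·(-14) − 2·(-21))| = 752, so the area is 376.
Along each edge there are gcd(|Δx|,|Δy|)+1 lattice points, so counting each shared vertex once the boundary has gcd(22,21) + gcd(18,2) + gcd(7,1) + gcd(3,31) + gcd(6,7) = 1+2+1+1+1 = 6.
Pick's theorem gives I = A − B/2 + 1 = 376 − 6/2 + 1 = 374.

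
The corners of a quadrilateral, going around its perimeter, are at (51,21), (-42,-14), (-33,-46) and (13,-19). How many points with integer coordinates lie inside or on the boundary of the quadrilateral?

Using the shoelace formula, 2A = |(51·(-14) − (-42)·21) + ((-42)·(-46) − (-33)·(-14)) + ((-33)·(-19) − 13·(-46)) + (13·21 − 51·(-19))| = 4105, so the area is 2052.5.
Summing gcd(|Δx|,|Δy|) over the edges gives the boundary count: gcd(93,35) + gcd(9,32) + gcd(46,27) + gcd(38,40) = 1+1+1+2 = 5.
Pick's theorem gives I = A − B/2 + 1 = 2052.5 − 5/2 + 1 = 2051, so the closed region contains I + B = 2051 + 5 = 2056 lattice points.

2056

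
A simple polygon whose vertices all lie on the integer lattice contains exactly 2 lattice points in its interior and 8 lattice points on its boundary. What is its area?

5

Pick's theorem states A = I + B/2 − 1, so A = 2 + 8/2 − 1 = 5.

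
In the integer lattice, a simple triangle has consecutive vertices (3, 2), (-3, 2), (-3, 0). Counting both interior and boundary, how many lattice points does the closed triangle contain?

12

The shoelace formula gives twice the area as |(3·2 − (-3)·2) + ((-3)·0 − (-3)·2) + ((-3)·2 − 3·0)| = 12, so the area is 6.
Along each edge there are gcd(|Δx|,|Δy|)+1 lattice points, so counting each shared vertex once the boundary has gcd(6,0) + gcd(0,2) + gcd(6,2) = 6+2+2 = 10.
Pick's theorem gives I = A − B/2 + 1 = 6 − 10/2 + 1 = 2, so the closed region contains I + B = 2 + 10 = 12 lattice points.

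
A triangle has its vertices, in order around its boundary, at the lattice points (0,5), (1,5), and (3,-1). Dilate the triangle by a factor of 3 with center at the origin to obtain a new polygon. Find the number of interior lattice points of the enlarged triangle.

Using the shoelace formula, 2A = |(0·5 − 1·5) + (1·(-1) − 3·5) + (3·5 − 0·(-1))| = 6, so the area is 3.
Along each edge there are gcd(|Δx|,|Δy|)+1 lattice points, so counting each shared vertex once the boundary has gcd(1,0) + gcd(2,6) + gcd(3,6) = 1+2+3 = 6.
Scaling by 3 multiplies the area by 3² = 9 (so the new area is 27) and multiplies the boundary lattice-point count by 3, giving 18.
By Pick's theorem, the interior count of the dilated polygon is 27 − 18/2 + 1 = 19.

19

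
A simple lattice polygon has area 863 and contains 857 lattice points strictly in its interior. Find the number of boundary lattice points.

Pick's theorem gives A = I + B/2 − 1, so B = 2(A − I + 1) = 2(863 − 857 + 1) = 14.

14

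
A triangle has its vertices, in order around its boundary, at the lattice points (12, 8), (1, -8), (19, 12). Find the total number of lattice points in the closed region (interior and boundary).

37

The shoelace formula gives twice the area as |(12·(-8) − 1·8) + (1·12 − 19·(-8)) + (19·8 − 12·12)| = 68, so the area is 34.
The number of boundary lattice points is Σ gcd(|Δx|,|Δy|) = gcd(11,16) + gcd(18,20) + gcd(7,4) = 1+2+1 = 4.
Pick's theorem gives I = A − B/2 + 1 = 34 − 4/2 + 1 = 33, so the closed region contains I + B = 33 + 4 = 37 lattice points.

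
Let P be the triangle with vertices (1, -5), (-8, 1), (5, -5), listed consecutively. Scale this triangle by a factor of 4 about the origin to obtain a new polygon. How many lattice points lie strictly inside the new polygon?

177

The shoelace formula gives twice the area as |(1·1 − (-8)·(-5)) + ((-8)·(-5) − 5·1) + (5·(-5) − 1·(-5))| = 24, so the area is 12.
Summing gcd(|Δx|,|Δy|) over the edges gives the boundary count: gcd(9,6) + gcd(13,6) + gcd(4,0) = 3+1+4 = 8.
Scaling by 4 multiplies the area by 4² = 16 (so the new area is 192) and multiplies the boundary lattice-point count by 4, giving 32.
By Pick's theorem, the interior count of the dilated polygon is 192 − 32/2 + 1 = 177.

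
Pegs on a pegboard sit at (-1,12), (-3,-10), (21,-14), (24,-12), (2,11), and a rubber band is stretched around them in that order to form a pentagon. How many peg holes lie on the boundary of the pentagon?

9

Summing gcd(|Δx|,|Δy|) over the edges gives the boundary count: gcd(2,22) + gcd(24,4) + gcd(3,2) + gcd(22,23) + gcd(3,1) = 2+4+1+1+1 = 9.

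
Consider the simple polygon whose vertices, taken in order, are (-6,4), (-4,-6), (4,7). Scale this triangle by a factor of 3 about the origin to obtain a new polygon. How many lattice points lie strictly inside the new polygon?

472

The shoelace formula gives twice the area as |((-6)·(-6) − (-4)·4) + ((-4)·7 − 4·(-6)) + (4·4 − (-6)·7)| = 106, so the area is 53.
Summing gcd(|Δx|,|Δy|) over the edges gives the boundary count: gcd(2,10) + gcd(8,13) + gcd(10,3) = 2+1+1 = 4.
Scaling by 3 multiplies the area by 3² = 9 (so the new area is 477) and multiplies the boundary lattice-point count by 3, giving 12.
By Pick's theorem, the interior count of the dilated polygon is 477 − 12/2 + 1 = 472.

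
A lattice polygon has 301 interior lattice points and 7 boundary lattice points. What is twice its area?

607

Pick's theorem states A = I + B/2 − 1, so A = 301 + 7/2 − 1 = 607/2.
Hence 2A = 607.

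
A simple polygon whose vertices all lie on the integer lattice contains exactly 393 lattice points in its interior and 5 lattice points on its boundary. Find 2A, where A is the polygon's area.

789

By Pick's theorem, A = I + B/2 − 1 = 393 + 5/2 − 1 = 789/2.
Hence 2A = 789.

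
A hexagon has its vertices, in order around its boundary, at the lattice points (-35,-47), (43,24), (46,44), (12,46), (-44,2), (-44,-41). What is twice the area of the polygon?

By the shoelace formula, twice the signed area is |((-35)·24 − 43·(-47)) + (43·44 − 46·24) + (46·46 − 12·44) + (12·2 − (-44)·46) + ((-44)·(-41) − (-44)·2) + ((-44)·(-47) − (-35)·(-41))| = 8130, so the area is 4065.

8130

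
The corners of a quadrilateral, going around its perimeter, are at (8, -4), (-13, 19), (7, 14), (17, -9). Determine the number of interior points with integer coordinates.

253

The shoelace formula gives twice the area as |[8·19 − (-13)·(-4)] + [(-13)·14 − 7·19] + [7·(-9) − 17·14] + [17·(-4) − 8·(-9)]| = 512, so the area is 256.
The number of boundary lattice points is Σ gcd(|Δx|,|Δy|) = gcd(21,23) + gcd(20,5) + gcd(10,23) + gcd(9,5) = 1+5+1+1 = 8.
By Pick's theorem A = I + B/2 − 1, so I = 256 − 8/2 + 1 = 253.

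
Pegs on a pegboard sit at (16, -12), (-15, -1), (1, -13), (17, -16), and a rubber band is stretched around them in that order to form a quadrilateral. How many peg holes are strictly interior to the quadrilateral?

126

Using the shoelace formula, 2A = |[16·(-1) − (-15)·(-12)] + [(-15)·(-13) − 1·(-1)] + [1·(-16) − 17·(-13)] + [17·(-12) − 16·(-16)]| = 257, so the area is 128.5.
Along each edge there are gcd(|Δx|,|Δy|)+1 lattice points, so counting each shared vertex once the boundary has gcd(31,11) + gcd(16,12) + gcd(16,3) + gcd(1,4) = 1+4+1+1 = 7.
By Pick's theorem A = I + B/2 − 1, so I = 128.5 − 7/2 + 1 = 126.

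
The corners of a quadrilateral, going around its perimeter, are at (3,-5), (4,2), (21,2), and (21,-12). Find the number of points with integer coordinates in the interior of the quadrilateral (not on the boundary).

170

The shoelace formula gives twice the area as |(3·2 − 4·(-5)) + (4·2 − 21·2) + (21·(-12) − 21·2) + (21·(-5) − 3·(-12))| = 371, so the area is 371/2.
Summing gcd(|Δx|,|Δy|) over the edges gives the boundary count: gcd(1,7) + gcd(17,0) + gcd(0,14) + gcd(18,7) = 1+17+14+1 = 33.
By Pick's theorem A = I + B/2 − 1, so I = 371/2 − 33/2 + 1 = 170.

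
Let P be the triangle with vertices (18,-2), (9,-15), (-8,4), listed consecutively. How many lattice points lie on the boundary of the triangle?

The number of boundary lattice points is Σ gcd(|Δx|,|Δy|) = gcd(9,13) + gcd(17,19) + gcd(26,6) = 1+1+2 = 4.

4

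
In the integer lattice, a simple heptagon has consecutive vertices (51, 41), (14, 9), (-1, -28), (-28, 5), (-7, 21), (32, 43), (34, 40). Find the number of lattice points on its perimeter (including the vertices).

Summing gcd(|Δx|,|Δy|) over the edges gives the boundary count: gcd(37,32) + gcd(15,37) + gcd(27,33) + gcd(21,16) + gcd(39,22) + gcd(2,3) + gcd(17,1) = 1+1+3+1+1+1+1 = 9.

9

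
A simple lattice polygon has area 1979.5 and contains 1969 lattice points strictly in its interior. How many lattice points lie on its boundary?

Pick's theorem gives A = I + B/2 − 1, so B = 2(A − I + 1) = 2(1979.5 − 1969 + 1) = 23.

23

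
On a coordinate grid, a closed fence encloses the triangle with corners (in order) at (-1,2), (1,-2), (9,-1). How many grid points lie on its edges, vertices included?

Summing gcd(|Δx|,|Δy|) over the edges gives the boundary count: gcd(2,4) + gcd(8,1) + gcd(10,3) = 2+1+1 = 4.

4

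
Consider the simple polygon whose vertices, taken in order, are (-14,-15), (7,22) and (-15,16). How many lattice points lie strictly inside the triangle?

343

By the shoelace formula, twice the signed area is |((-14)·22 − 7·(-15)) + (7·16 − (-15)·22) + ((-15)·(-15) − (-14)·16)| = 688, so the area is 344.
Along each edge there are gcd(|Δx|,|Δy|)+1 lattice points, so counting each shared vertex once the boundary has gcd(21,37) + gcd(22,6) + gcd(1,31) = 1+2+1 = 4.
By Pick's theorem A = I + B/2 − 1, so I = 344 − 4/2 + 1 = 343.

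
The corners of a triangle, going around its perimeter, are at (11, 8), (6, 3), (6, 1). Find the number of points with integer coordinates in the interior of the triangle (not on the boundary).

The shoelace formula gives twice the area as |[11·3 − 6·8] + [6·1 − 6·3] + [6·8 − 11·1]| = 10, so the area is 5.
Along each edge there are gcd(|Δx|,|Δy|)+1 lattice points, so counting each shared vertex once the boundary has gcd(5,5) + gcd(0,2) + gcd(5,7) = 5+2+1 = 8.
By Pick's theorem A = I + B/2 − 1, so I = 5 − 8/2 + 1 = 2.

2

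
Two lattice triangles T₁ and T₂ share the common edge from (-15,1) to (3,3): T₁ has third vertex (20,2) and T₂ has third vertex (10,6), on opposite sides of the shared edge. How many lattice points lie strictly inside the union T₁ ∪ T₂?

The union is the simple quadrilateral with vertices (-15,1), (20,2), (3,3), (10,6) in order.
By the shoelace formula, twice the signed area is |((-15)·2 − 20·1) + (20·3 − 3·2) + (3·6 − 10·3) + (10·1 − (-15)·6)| = 92, so the area is 46.
The number of boundary lattice points is Σ gcd(|Δx|,|Δy|) = gcd(35,1) + gcd(17,1) + gcd(7,3) + gcd(25,5) = 1+1+1+5 = 8.
By Pick's theorem I = A − B/2 + 1 = 46 − 8/2 + 1 = 43.

43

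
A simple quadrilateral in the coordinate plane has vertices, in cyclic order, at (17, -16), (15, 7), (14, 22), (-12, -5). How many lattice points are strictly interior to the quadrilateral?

The shoelace formula gives twice the area as |(17·7 − 15·(-16)) + (15·22 − 14·7) + (14·(-5) − (-12)·22) + ((-12)·(-16) − 17·(-5))| = 1062, so the area is 531.
Along each edge there are gcd(|Δx|,|Δy|)+1 lattice points, so counting each shared vertex once the boundary has gcd(2,23) + gcd(1,15) + gcd(26,27) + gcd(29,11) = 1+1+1+1 = 4.
By Pick's theorem A = I + B/2 − 1, so I = 531 − 4/2 + 1 = 530.

530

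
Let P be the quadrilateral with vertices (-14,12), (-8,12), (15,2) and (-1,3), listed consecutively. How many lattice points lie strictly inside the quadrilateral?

92

The shoelace formula gives twice the area as |[(-14)·12 − (-8)·12] + [(-8)·2 − 15·12] + [15·3 − (-1)·2] + [(-1)·12 − (-14)·3]| = 191, so the area is 191/2.
Summing gcd(|Δx|,|Δy|) over the edges gives the boundary count: gcd(6,0) + gcd(23,10) + gcd(16,1) + gcd(13,9) = 6+1+1+1 = 9.
Pick's theorem gives I = A − B/2 + 1 = 191/2 − 9/2 + 1 = 92.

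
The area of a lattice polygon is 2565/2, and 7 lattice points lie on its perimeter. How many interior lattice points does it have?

1280

Pick's theorem A = I + B/2 − 1 rearranges to I = A − B/2 + 1 = 2565/2 − 7/2 + 1 = 1280.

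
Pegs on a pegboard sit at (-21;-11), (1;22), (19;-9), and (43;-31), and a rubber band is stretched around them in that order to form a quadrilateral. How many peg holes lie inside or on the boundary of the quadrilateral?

1112

Using the shoelace formula, 2A = |((-21)·22 − 1·(-11)) + (1·(-9) − 19·22) + (19·(-31) − 43·(-9)) + (43·(-11) − (-21)·(-31))| = 2204, so the area is 1102.
Along each edge there are gcd(|Δx|,|Δy|)+1 lattice points, so counting each shared vertex once the boundary has gcd(22,33) + gcd(18,31) + gcd(24,22) + gcd(64,20) = 11+1+2+4 = 18.
Pick's theorem gives I = A − B/2 + 1 = 1102 − 18/2 + 1 = 1094, so the closed region contains I + B = 1094 + 18 = 1112 lattice points.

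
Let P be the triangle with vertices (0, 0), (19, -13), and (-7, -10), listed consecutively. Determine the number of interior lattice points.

The shoelace formula gives twice the area as |(0·(-13) − 19·0) + (19·(-10) − (-7)·(-13)) + ((-7)·0 − 0·(-10))| = 281, so the area is 140.5.
The number of boundary lattice points is Σ gcd(|Δx|,|Δy|) = gcd(19,13) + gcd(26,3) + gcd(7,10) = 1+1+1 = 3.
Pick's theorem gives I = A − B/2 + 1 = 140.5 − 3/2 + 1 = 140.

140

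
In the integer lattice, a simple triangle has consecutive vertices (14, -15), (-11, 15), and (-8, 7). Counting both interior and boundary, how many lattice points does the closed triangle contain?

By the shoelace formula, twice the signed area is |[14·15 − (-11)·(-15)] + [(-11)·7 − (-8)·15] + [(-8)·(-15) − 14·7]| = 110, so the area is 55.
The number of boundary lattice points is Σ gcd(|Δx|,|Δy|) = gcd(25,30) + gcd(3,8) + gcd(22,22) = 5+1+22 = 28.
Pick's theorem gives I = A − B/2 + 1 = 55 − 28/2 + 1 = 42, so the closed region contains I + B = 42 + 28 = 70 lattice points.

70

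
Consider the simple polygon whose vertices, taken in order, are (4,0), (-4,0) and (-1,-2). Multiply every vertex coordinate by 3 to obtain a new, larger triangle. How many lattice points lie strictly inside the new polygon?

By the shoelace formula, twice the signed area is |(4·0 − (-4)·0) + ((-4)·(-2) − (-1)·0) + ((-1)·0 − 4·(-2))| = 16, so the area is 8.
Summing gcd(|Δx|,|Δy|) over the edges gives the boundary count: gcd(8,0) + gcd(3,2) + gcd(5,2) = 8+1+1 = 10.
Scaling by 3 multiplies the area by 3² = 9 (so the new area is 72) and multiplies the boundary lattice-point count by 3, giving 30.
By Pick's theorem, the interior count of the dilated polygon is 72 − 30/2 + 1 = 58.

58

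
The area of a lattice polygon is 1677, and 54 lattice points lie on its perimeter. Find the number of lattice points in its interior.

Pick's theorem A = I + B/2 − 1 rearranges to I = A − B/2 + 1 = 1677 − 54/2 + 1 = 1651.

1651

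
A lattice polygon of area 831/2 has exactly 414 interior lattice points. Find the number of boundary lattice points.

Pick's theorem gives A = I + B/2 − 1, so B = 2(A − I + 1) = 2(831/2 − 414 + 1) = 5.

5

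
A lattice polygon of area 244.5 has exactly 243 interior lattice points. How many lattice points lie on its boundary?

Pick's theorem gives A = I + B/2 − 1, so B = 2(A − I + 1) = 2(244.5 − 243 + 1) = 5.

5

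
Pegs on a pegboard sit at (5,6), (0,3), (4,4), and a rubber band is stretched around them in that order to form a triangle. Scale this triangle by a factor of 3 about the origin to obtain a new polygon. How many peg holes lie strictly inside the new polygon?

28

By the shoelace formula, twice the signed area is |[5·3 − 0·6] + [0·4 − 4·3] + [4·6 − 5·4]| = 7, so the area is 7/2.
Summing gcd(|Δx|,|Δy|) over the edges gives the boundary count: gcd(5,3) + gcd(4,1) + gcd(1,2) = 1+1+1 = 3.
Scaling by 3 multiplies the area by 3² = 9 (so the new area is 31.5) and multiplies the boundary lattice-point count by 3, giving 9.
By Pick's theorem, the interior count of the dilated polygon is 31.5 − 9/2 + 1 = 28.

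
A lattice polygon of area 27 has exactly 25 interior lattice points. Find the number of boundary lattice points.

Pick's theorem gives A = I + B/2 − 1, so B = 2(A − I + 1) = 2(27 − 25 + 1) = 6.

6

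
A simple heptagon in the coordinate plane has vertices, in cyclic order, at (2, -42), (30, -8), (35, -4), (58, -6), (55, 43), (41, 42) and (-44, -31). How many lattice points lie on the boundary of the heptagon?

8

Along each edge there are gcd(|Δx|,|Δy|)+1 lattice points, so counting each shared vertex once the boundary has gcd(28,34) + gcd(5,4) + gcd(23,2) + gcd(3,49) + gcd(14,1) + gcd(85,73) + gcd(46,11) = 2+1+1+1+1+1+1 = 8.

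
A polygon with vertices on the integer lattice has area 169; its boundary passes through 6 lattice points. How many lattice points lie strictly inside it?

167

From Pick's theorem, I = A − B/2 + 1 = 169 − 6/2 + 1 = 167.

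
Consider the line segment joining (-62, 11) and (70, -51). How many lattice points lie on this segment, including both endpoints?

The number of lattice points on a segment between lattice points is gcd(|Δx|,|Δy|) + 1 = gcd(132,62) + 1 = 2 + 1 = 3.

3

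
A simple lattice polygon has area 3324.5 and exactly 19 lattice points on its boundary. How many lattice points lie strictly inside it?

Pick's theorem A = I + B/2 − 1 rearranges to I = A − B/2 + 1 = 3324.5 − 19/2 + 1 = 3316.

3316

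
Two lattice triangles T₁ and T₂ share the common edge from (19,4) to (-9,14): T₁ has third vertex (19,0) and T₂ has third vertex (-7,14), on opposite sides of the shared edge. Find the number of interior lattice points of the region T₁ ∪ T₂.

The union is the simple quadrilateral with vertices (19,4), (19,0), (-9,14), (-7,14) in order.
Using the shoelace formula, 2A = |[19·0 − 19·4] + [19·14 − (-9)·0] + [(-9)·14 − (-7)·14] + [(-7)·4 − 19·14]| = 132, so the area is 66.
Along each edge there are gcd(|Δx|,|Δy|)+1 lattice points, so counting each shared vertex once the boundary has gcd(0,4) + gcd(28,14) + gcd(2,0) + gcd(26,10) = 4+14+2+2 = 22.
By Pick's theorem I = A − B/2 + 1 = 66 − 22/2 + 1 = 56.

56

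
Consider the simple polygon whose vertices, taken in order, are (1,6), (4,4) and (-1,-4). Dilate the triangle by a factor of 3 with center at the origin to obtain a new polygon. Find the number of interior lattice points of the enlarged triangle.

The shoelace formula gives twice the area as |[1·4 − 4·6] + [4·(-4) − (-1)·4] + [(-1)·6 − 1·(-4)]| = 34, so the area is 17.
Summing gcd(|Δx|,|Δy|) over the edges gives the boundary count: gcd(3,2) + gcd(5,8) + gcd(2,10) = 1+1+2 = 4.
Scaling by 3 multiplies the area by 3² = 9 (so the new area is 153) and multiplies the boundary lattice-point count by 3, giving 12.
By Pick's theorem, the interior count of the dilated polygon is 153 − 12/2 + 1 = 148.

148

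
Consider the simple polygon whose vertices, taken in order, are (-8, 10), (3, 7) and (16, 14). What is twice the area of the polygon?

116

Using the shoelace formula, 2A = |[(-8)·7 − 3·10] + [3·14 − 16·7] + [16·10 − (-8)·14]| = 116, so the area is 58.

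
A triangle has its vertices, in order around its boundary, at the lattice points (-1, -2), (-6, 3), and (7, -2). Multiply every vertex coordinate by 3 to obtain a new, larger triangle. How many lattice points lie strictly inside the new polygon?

The shoelace formula gives twice the area as |((-1)·3 − (-6)·(-2)) + ((-6)·(-2) − 7·3) + (7·(-2) − (-1)·(-2))| = 40, so the area is 20.
Summing gcd(|Δx|,|Δy|) over the edges gives the boundary count: gcd(5,5) + gcd(13,5) + gcd(8,0) = 5+1+8 = 14.
Scaling by 3 multiplies the area by 3² = 9 (so the new area is 180) and multiplies the boundary lattice-point count by 3, giving 42.
By Pick's theorem, the interior count of the dilated polygon is 180 − 42/2 + 1 = 160.

160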